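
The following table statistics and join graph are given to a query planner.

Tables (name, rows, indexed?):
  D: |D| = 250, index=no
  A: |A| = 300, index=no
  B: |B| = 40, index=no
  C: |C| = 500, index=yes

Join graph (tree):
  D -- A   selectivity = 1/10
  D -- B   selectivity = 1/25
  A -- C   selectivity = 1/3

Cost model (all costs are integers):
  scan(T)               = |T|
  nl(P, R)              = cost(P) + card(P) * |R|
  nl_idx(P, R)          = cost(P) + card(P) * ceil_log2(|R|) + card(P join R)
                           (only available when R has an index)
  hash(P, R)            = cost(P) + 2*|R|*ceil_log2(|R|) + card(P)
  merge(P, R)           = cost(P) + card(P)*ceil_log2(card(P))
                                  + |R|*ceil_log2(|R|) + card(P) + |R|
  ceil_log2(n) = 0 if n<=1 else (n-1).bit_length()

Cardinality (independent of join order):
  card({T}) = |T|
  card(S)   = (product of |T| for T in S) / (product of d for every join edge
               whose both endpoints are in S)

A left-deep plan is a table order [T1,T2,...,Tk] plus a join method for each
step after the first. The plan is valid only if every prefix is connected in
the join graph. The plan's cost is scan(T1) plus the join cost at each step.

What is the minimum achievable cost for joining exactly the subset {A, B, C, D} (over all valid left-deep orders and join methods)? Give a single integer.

Selinger DP over subsets of {A,B,C,D}:
  {D}: scan cost=250, card=250
  {A}: scan cost=300, card=300
  {B}: scan cost=40, card=40
  {C}: scan cost=500, card=500
  {AD}: card=7500; try (D,hash)→4600, (A,merge)→5500, (D,merge)→5550, (A,hash)→5900, (A,nl)→75250, (D,nl)→75300; best=4600 via (D,hash)
  {BD}: card=400; try (B,hash)→980, (D,merge)→2570, (B,merge)→2780, (D,hash)→4080, (D,nl)→10040, (B,nl)→10250; best=980 via (B,hash)
  {AC}: card=50000; try (A,hash)→6400, (C,merge)→8300, (A,merge)→8500, (C,hash)→9600, (C,nl_idx)→53000, (C,nl)→150300 …(+1); best=6400 via (A,hash)
  {ABD}: card=12000; try (A,hash)→6780, (A,merge)→7980, (B,hash)→12580, (B,merge)→109880, (A,nl)→120980, (B,nl)→304600; best=6780 via (A,hash)
  {ACD}: card=1250000; try (C,hash)→21100, (D,hash)→60400, (C,merge)→114600, (D,merge)→858650, (C,nl_idx)→1322100, (C,nl)→3754600 …(+1); best=21100 via (C,hash)
  {ABCD}: card=2000000; try (C,hash)→27780, (C,merge)→191780, (B,hash)→1271580, (C,nl_idx)→2114780, (C,nl)→6006780, (B,merge)→27521380 …(+1); best=27780 via (C,hash)

27780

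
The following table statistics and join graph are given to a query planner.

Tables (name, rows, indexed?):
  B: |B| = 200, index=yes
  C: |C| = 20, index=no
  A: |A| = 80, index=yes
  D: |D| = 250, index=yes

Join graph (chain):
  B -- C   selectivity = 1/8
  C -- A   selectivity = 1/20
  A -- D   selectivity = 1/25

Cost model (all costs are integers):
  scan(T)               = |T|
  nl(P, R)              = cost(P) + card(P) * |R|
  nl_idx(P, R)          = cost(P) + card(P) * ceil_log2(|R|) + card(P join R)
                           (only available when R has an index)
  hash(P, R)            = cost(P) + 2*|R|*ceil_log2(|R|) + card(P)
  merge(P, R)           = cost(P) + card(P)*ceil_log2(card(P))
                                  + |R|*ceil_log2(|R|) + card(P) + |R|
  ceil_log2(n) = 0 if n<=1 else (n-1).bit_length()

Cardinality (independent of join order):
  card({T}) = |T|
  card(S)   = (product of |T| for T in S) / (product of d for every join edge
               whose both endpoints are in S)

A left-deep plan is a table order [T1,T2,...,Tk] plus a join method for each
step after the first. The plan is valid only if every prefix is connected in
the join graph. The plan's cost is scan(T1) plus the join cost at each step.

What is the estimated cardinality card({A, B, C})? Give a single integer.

2000

Tables in S: A(80), B(200), C(20)
Edges inside S: B-C(d=8), C-A(d=20)
numerator = 80 * 200 * 20 = 320000
denominator = 8 * 20 = 160
card(S) = 320000 / 160 = 2000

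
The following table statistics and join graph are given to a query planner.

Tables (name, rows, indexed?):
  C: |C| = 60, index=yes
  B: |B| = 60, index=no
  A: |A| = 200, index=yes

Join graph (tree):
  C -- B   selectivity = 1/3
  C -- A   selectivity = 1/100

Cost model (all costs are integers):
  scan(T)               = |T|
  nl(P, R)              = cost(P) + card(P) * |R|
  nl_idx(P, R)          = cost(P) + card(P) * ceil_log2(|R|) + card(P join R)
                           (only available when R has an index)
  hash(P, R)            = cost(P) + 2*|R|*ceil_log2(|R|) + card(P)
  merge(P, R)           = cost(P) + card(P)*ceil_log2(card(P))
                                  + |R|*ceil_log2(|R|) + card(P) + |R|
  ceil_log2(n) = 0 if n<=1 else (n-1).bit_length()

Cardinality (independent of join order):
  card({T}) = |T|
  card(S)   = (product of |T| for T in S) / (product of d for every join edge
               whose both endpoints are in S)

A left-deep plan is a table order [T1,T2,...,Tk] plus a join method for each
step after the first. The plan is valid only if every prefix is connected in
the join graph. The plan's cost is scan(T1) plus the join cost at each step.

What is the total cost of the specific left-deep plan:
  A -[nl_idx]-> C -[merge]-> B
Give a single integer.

step 1: scan A: cost=200, card=200
step 2: join C via nl_idx
    card(P join C) = 200*60/(100) = 120
    cost = 200 + 200*6 + 120 = 1520
step 3: join B via merge
    card(P join B) = 120*60/(3) = 2400
    cost = 1520 + 120*7 + 60*6 + 120 + 60 = 2900

2900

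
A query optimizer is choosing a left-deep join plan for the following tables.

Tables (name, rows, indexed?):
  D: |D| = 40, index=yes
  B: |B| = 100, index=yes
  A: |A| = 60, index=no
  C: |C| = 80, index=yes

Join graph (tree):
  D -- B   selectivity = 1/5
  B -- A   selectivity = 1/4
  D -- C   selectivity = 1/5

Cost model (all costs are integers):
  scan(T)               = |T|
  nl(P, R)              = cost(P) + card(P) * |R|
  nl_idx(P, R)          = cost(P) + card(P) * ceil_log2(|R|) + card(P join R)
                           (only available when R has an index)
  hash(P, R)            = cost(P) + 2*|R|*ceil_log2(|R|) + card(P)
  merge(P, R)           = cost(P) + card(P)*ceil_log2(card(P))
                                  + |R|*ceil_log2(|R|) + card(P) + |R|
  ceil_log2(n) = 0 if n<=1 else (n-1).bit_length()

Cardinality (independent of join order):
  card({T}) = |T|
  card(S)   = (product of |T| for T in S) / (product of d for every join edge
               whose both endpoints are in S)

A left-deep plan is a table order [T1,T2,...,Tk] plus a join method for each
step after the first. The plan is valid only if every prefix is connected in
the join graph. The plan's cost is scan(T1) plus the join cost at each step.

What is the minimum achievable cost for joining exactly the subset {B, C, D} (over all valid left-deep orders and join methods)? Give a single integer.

Selinger DP over subsets of {B,C,D}:
  {D}: scan cost=40, card=40
  {B}: scan cost=100, card=100
  {C}: scan cost=80, card=80
  {BD}: card=800; try (D,hash)→680, (B,merge)→1120, (B,nl_idx)→1120, (D,merge)→1180, (B,hash)→1480, (D,nl_idx)→1500 …(+2); best=680 via (D,hash)
  {CD}: card=640; try (D,hash)→640, (C,merge)→960, (C,nl_idx)→960, (D,merge)→1000, (D,nl_idx)→1200, (C,hash)→1200 …(+2); best=640 via (D,hash)
  {BCD}: card=12800; try (C,hash)→2600, (B,hash)→2680, (B,merge)→8480, (C,merge)→10120, (B,nl_idx)→17920, (C,nl_idx)→19080 …(+2); best=2600 via (C,hash)

2600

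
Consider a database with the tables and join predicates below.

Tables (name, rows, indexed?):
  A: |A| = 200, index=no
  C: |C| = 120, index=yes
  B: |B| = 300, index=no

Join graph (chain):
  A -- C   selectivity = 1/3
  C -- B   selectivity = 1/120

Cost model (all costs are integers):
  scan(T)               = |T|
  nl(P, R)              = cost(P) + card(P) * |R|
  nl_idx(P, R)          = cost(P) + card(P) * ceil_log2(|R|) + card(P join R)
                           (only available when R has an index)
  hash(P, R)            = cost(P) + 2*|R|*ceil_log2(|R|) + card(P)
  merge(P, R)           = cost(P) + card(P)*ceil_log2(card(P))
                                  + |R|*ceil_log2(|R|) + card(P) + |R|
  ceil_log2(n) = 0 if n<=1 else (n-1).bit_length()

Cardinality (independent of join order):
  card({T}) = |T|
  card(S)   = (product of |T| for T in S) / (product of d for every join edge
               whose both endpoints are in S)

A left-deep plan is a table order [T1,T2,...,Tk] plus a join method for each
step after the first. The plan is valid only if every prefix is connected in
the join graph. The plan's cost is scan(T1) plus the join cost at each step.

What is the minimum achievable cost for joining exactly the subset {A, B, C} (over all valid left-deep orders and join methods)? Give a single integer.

Selinger DP over subsets of {A,B,C}:
  {A}: scan cost=200, card=200
  {C}: scan cost=120, card=120
  {B}: scan cost=300, card=300
  {AC}: card=8000; try (C,hash)→2080, (A,merge)→2880, (C,merge)→2960, (A,hash)→3440, (C,nl_idx)→9600, (A,nl)→24120 …(+1); best=2080 via (C,hash)
  {BC}: card=300; try (C,hash)→2280, (C,nl_idx)→2700, (B,merge)→4080, (C,merge)→4260, (B,hash)→5640, (B,nl)→36120 …(+1); best=2280 via (C,hash)
  {ABC}: card=20000; try (A,hash)→5780, (A,merge)→7080, (B,hash)→15480, (A,nl)→62280, (B,merge)→117080, (B,nl)→2402080; best=5780 via (A,hash)

5780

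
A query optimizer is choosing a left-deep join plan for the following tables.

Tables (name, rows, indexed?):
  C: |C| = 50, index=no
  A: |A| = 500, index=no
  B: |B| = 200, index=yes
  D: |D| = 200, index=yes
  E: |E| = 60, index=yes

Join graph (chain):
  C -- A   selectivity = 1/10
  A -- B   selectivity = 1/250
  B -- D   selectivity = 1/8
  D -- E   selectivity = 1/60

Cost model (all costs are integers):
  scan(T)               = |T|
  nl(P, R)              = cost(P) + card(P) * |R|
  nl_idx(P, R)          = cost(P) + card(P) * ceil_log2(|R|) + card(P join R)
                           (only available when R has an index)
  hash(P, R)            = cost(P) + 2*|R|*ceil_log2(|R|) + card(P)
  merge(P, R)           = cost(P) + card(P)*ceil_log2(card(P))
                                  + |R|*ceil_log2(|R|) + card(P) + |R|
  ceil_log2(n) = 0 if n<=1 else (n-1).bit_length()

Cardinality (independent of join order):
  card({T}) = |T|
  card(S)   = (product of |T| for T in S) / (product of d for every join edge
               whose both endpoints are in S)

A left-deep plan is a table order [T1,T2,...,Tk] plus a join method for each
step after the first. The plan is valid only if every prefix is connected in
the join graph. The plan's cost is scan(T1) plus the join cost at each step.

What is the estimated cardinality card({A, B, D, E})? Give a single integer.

10000

Tables in S: A(500), B(200), D(200), E(60)
Edges inside S: A-B(d=250), B-D(d=8), D-E(d=60)
numerator = 500 * 200 * 200 * 60 = 1200000000
denominator = 250 * 8 * 60 = 120000
card(S) = 1200000000 / 120000 = 10000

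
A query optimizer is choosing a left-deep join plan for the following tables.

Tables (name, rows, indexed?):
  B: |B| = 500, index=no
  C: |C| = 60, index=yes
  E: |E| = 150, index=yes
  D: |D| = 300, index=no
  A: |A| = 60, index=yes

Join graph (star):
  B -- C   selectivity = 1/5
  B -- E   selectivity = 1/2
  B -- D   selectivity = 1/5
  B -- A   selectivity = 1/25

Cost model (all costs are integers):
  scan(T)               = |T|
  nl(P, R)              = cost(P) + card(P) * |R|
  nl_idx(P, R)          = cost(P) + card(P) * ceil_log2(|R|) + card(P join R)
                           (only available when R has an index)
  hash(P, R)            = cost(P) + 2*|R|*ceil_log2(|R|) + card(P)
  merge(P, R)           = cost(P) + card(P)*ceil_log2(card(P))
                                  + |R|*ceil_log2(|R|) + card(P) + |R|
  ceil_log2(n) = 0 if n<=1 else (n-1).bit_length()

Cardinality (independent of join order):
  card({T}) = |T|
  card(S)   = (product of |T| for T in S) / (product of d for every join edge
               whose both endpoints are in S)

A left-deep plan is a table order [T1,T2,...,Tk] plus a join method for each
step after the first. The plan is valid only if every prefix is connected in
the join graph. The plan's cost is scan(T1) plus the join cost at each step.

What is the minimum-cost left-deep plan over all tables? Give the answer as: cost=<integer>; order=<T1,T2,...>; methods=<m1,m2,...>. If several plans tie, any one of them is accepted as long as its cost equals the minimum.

Selinger DP (subsets sized 1..n):
  {B}: scan cost=500, card=500
  {C}: scan cost=60, card=60
  {E}: scan cost=150, card=150
  {D}: scan cost=300, card=300
  {A}: scan cost=60, card=60
  {BC}: card=6000; try (C,hash)→1720, (B,merge)→5480, (C,merge)→5920, (B,hash)→9120, (C,nl_idx)→9500, (B,nl)→30060 …(+1); best=1720 via (C,hash)
  {BE}: card=37500; try (E,hash)→3400, (B,merge)→6500, (E,merge)→6850, (B,hash)→9300, (E,nl_idx)→42000, (B,nl)→75150 …(+1); best=3400 via (E,hash)
  {BD}: card=30000; try (D,hash)→6400, (B,merge)→8300, (D,merge)→8500, (B,hash)→9600, (B,nl)→150300, (D,nl)→150500; best=6400 via (D,hash)
  {AB}: card=1200; try (A,hash)→1720, (A,nl_idx)→4700, (B,merge)→5480, (A,merge)→5920, (B,hash)→9120, (B,nl)→30060 …(+1); best=1720 via (A,hash)
  {BCE}: card=450000; try (E,hash)→10120, (C,hash)→41620, (E,merge)→87070, (E,nl_idx)→499720, (C,merge)→641320, (C,nl_idx)→678400 …(+2); best=10120 via (E,hash)
  {BCD}: card=360000; try (D,hash)→13120, (C,hash)→37120, (D,merge)→88720, (C,merge)→486820, (C,nl_idx)→546400, (D,nl)→1801720 …(+1); best=13120 via (D,hash)
  {ABC}: card=14400; try (C,hash)→3640, (A,hash)→8440, (C,merge)→16540, (C,nl_idx)→23320, (A,nl_idx)→52120, (C,nl)→73720 …(+2); best=3640 via (C,hash)
  {BDE}: card=2250000; try (E,hash)→38800, (D,hash)→46300, (E,merge)→487750, (D,merge)→643900, (E,nl_idx)→2496400, (E,nl)→4506400 …(+1); best=38800 via (E,hash)
  {ABE}: card=90000; try (E,hash)→5320, (E,merge)→17470, (A,hash)→41620, (E,nl_idx)→101320, (E,nl)→181720, (A,nl_idx)→318400 …(+2); best=5320 via (E,hash)
  {ABD}: card=72000; try (D,hash)→8320, (D,merge)→19120, (A,hash)→37120, (A,nl_idx)→258400, (D,nl)→361720, (A,merge)→486820 …(+1); best=8320 via (D,hash)
  {BCDE}: card=27000000; try (E,hash)→375520, (D,hash)→465520, (C,hash)→2289520, (E,merge)→7214470, (D,merge)→9013120, (E,nl_idx)→29893120 …(+5); best=375520 via (E,hash)
  {ABCE}: card=1080000; try (E,hash)→20440, (C,hash)→96040, (E,merge)→220990, (A,hash)→460840, (E,nl_idx)→1198840, (C,nl_idx)→1625320 …(+6); best=20440 via (E,hash)
  {ABCD}: card=864000; try (D,hash)→23440, (C,hash)→81040, (D,merge)→222640, (A,hash)→373840, (C,nl_idx)→1304320, (C,merge)→1304740 …(+5); best=23440 via (D,hash)
  {ABDE}: card=5400000; try (E,hash)→82720, (D,hash)→100720, (E,merge)→1305670, (D,merge)→1628320, (A,hash)→2289520, (E,nl_idx)→5984320 …(+5); best=82720 via (E,hash)
  {ABCDE}: card=64800000; try (E,hash)→889840, (D,hash)→1105840, (C,hash)→5483440, (E,merge)→18168790, (D,merge)→23783440, (A,hash)→27376240 …(+9); best=889840 via (E,hash)

cost=889840; order=B,A,C,D,E; methods=hash,hash,hash,hash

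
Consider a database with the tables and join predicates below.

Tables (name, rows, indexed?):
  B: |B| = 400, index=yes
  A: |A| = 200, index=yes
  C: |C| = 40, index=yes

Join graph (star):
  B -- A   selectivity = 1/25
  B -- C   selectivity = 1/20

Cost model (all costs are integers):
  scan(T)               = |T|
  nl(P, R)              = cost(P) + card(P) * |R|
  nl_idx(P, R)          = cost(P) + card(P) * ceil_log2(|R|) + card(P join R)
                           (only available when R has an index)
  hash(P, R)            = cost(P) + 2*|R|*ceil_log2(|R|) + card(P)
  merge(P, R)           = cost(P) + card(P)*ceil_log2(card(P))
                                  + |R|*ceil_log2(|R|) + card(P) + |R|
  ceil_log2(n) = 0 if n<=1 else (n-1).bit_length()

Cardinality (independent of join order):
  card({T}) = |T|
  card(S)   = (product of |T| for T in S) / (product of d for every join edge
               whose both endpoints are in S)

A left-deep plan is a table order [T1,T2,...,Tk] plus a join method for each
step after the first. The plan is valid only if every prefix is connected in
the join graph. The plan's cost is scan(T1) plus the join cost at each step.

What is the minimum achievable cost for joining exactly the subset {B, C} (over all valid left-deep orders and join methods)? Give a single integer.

Selinger DP over subsets of {B,C}:
  {B}: scan cost=400, card=400
  {C}: scan cost=40, card=40
  {BC}: card=800; try (B,nl_idx)→1200, (C,hash)→1280, (C,nl_idx)→3600, (B,merge)→4320, (C,merge)→4680, (B,hash)→7280 …(+2); best=1200 via (B,nl_idx)

1200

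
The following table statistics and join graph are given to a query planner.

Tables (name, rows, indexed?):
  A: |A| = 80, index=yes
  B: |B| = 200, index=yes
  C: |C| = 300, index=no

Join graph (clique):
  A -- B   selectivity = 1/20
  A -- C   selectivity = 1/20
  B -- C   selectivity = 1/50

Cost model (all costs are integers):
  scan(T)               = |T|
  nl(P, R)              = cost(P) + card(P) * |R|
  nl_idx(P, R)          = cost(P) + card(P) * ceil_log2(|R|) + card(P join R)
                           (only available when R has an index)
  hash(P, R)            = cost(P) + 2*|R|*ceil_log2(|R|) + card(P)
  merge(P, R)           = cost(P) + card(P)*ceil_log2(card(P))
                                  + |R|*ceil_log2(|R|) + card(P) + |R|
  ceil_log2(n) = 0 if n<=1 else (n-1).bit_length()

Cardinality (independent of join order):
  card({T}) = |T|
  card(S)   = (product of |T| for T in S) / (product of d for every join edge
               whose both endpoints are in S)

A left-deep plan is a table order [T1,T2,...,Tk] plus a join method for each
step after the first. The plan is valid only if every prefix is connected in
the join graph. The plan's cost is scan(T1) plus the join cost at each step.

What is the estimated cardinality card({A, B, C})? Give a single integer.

Tables in S: A(80), B(200), C(300)
Edges inside S: A-B(d=20), A-C(d=20), B-C(d=50)
numerator = 80 * 200 * 300 = 4800000
denominator = 20 * 20 * 50 = 20000
card(S) = 4800000 / 20000 = 240

240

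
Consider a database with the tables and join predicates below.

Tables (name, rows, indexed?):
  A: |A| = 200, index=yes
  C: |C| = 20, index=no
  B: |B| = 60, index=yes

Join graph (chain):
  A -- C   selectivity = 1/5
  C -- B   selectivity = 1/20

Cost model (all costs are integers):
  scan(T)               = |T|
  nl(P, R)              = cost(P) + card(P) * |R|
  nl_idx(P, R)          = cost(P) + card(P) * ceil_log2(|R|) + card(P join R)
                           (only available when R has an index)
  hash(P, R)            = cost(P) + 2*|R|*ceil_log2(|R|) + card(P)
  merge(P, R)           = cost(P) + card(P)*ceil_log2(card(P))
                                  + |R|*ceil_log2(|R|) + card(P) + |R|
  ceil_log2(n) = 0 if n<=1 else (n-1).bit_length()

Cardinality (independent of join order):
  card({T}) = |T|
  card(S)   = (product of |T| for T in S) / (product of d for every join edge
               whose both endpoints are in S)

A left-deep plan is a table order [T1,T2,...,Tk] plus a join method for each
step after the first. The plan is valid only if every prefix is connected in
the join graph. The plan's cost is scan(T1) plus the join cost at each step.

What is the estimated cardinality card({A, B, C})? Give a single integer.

2400

Tables in S: A(200), B(60), C(20)
Edges inside S: A-C(d=5), C-B(d=20)
numerator = 200 * 60 * 20 = 240000
denominator = 5 * 20 = 100
card(S) = 240000 / 100 = 2400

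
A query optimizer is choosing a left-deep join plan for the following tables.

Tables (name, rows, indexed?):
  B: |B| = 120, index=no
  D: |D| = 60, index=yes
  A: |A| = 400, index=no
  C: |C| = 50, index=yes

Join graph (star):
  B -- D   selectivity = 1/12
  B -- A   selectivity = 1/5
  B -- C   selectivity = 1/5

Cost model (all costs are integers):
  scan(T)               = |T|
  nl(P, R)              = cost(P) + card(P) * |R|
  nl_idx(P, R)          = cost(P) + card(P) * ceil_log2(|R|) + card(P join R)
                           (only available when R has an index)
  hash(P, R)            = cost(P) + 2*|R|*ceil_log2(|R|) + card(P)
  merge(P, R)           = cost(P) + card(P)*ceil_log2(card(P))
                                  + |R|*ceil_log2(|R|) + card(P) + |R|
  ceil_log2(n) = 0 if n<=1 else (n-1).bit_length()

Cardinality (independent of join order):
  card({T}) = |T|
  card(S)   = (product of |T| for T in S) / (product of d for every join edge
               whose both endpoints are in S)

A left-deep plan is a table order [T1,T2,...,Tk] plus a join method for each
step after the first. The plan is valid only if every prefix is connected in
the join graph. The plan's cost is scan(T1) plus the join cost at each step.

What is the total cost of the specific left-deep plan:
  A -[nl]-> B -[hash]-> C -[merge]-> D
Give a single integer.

1787020

step 1: scan A: cost=400, card=400
step 2: join B via nl
    card(P join B) = 400*120/(5) = 9600
    cost = 400 + 400*120 = 48400
step 3: join C via hash
    card(P join C) = 9600*50/(5) = 96000
    cost = 48400 + 2*50*6 + 9600 = 58600
step 4: join D via merge
    card(P join D) = 96000*60/(12) = 480000
    cost = 58600 + 96000*17 + 60*6 + 96000 + 60 = 1787020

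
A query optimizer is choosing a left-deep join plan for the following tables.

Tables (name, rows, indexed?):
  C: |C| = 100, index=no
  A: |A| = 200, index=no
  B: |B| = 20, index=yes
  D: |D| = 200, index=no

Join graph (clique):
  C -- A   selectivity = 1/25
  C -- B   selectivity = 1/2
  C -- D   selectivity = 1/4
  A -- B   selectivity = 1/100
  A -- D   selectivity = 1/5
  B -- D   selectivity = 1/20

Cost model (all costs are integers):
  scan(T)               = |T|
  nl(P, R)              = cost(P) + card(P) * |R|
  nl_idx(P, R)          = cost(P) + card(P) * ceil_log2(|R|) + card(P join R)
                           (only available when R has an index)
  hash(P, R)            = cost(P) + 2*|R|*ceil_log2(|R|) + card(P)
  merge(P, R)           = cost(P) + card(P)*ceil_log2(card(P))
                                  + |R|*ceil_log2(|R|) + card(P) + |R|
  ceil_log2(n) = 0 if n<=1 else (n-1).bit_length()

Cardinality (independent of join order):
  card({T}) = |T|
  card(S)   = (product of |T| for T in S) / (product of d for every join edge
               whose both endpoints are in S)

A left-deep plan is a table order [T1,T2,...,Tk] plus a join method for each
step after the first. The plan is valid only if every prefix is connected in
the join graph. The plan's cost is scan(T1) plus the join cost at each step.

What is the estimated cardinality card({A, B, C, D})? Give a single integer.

Tables in S: A(200), B(20), C(100), D(200)
Edges inside S: C-A(d=25), C-B(d=2), C-D(d=4), A-B(d=100), A-D(d=5), B-D(d=20)
numerator = 200 * 20 * 100 * 200 = 80000000
denominator = 25 * 2 * 4 * 100 * 5 * 20 = 2000000
card(S) = 80000000 / 2000000 = 40

40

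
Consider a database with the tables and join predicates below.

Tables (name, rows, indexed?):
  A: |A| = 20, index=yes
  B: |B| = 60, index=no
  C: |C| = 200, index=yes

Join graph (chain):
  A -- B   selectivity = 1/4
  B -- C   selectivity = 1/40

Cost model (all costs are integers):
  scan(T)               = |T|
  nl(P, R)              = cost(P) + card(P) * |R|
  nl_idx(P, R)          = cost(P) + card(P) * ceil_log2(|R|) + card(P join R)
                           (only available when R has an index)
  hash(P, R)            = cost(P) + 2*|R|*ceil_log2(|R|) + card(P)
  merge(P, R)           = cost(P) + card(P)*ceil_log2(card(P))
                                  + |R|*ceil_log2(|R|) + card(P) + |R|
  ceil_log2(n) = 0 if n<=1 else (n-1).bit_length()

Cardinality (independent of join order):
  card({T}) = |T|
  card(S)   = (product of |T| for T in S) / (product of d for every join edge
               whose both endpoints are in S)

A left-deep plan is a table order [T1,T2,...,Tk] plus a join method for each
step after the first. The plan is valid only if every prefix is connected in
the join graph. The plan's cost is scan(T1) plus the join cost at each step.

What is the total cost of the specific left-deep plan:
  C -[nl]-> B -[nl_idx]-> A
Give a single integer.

step 1: scan C: cost=200, card=200
step 2: join B via nl
    card(P join B) = 200*60/(40) = 300
    cost = 200 + 200*60 = 12200
step 3: join A via nl_idx
    card(P join A) = 300*20/(4) = 1500
    cost = 12200 + 300*5 + 1500 = 15200

15200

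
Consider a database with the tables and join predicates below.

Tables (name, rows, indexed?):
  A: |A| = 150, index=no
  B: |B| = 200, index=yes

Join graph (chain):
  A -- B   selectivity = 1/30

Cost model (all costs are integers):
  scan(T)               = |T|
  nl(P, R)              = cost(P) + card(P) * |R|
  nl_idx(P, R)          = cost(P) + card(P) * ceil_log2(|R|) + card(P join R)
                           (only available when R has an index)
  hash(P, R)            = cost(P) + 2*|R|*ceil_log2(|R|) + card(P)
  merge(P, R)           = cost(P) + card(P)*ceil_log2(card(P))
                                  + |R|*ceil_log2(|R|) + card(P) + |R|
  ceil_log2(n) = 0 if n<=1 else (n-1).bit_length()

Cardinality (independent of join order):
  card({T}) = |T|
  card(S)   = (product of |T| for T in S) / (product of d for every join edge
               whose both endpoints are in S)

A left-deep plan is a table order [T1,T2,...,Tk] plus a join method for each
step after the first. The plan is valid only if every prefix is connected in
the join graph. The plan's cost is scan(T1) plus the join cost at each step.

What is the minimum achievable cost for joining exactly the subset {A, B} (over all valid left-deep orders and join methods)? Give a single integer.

Selinger DP over subsets of {A,B}:
  {A}: scan cost=150, card=150
  {B}: scan cost=200, card=200
  {AB}: card=1000; try (B,nl_idx)→2350, (A,hash)→2800, (B,merge)→3300, (A,merge)→3350, (B,hash)→3500, (B,nl)→30150 …(+1); best=2350 via (B,nl_idx)

2350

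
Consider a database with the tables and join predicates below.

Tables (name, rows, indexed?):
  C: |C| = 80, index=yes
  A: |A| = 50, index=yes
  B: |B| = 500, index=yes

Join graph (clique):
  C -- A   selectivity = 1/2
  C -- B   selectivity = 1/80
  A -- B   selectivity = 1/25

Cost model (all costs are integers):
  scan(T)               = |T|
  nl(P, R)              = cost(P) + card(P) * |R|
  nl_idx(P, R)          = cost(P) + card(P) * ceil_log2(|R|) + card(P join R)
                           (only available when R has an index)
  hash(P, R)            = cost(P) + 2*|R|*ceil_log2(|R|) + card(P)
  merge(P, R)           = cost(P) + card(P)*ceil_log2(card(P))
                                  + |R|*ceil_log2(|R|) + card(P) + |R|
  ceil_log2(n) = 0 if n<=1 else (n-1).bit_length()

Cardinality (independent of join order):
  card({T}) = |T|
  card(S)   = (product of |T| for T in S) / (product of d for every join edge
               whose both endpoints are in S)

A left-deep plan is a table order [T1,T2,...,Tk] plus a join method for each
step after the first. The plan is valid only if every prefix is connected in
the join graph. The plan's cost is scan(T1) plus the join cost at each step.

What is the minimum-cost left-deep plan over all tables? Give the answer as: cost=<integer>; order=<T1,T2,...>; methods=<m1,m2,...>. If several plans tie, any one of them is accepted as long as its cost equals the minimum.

cost=2400; order=C,B,A; methods=nl_idx,hash

Selinger DP (subsets sized 1..n):
  {C}: scan cost=80, card=80
  {A}: scan cost=50, card=50
  {B}: scan cost=500, card=500
  {AC}: card=2000; try (A,hash)→760, (C,merge)→1040, (A,merge)→1070, (C,hash)→1220, (C,nl_idx)→2400, (A,nl_idx)→2560 …(+2); best=760 via (A,hash)
  {BC}: card=500; try (B,nl_idx)→1300, (C,hash)→2120, (C,nl_idx)→4500, (B,merge)→5720, (C,merge)→6140, (B,hash)→9160 …(+2); best=1300 via (B,nl_idx)
  {AB}: card=1000; try (B,nl_idx)→1500, (A,hash)→1600, (A,nl_idx)→4500, (B,merge)→5400, (A,merge)→5850, (B,hash)→9100 …(+2); best=1500 via (B,nl_idx)
  {ABC}: card=500; try (A,hash)→2400, (C,hash)→3620, (A,nl_idx)→4800, (A,merge)→6650, (C,nl_idx)→9000, (B,hash)→11760 …(+6); best=2400 via (A,hash)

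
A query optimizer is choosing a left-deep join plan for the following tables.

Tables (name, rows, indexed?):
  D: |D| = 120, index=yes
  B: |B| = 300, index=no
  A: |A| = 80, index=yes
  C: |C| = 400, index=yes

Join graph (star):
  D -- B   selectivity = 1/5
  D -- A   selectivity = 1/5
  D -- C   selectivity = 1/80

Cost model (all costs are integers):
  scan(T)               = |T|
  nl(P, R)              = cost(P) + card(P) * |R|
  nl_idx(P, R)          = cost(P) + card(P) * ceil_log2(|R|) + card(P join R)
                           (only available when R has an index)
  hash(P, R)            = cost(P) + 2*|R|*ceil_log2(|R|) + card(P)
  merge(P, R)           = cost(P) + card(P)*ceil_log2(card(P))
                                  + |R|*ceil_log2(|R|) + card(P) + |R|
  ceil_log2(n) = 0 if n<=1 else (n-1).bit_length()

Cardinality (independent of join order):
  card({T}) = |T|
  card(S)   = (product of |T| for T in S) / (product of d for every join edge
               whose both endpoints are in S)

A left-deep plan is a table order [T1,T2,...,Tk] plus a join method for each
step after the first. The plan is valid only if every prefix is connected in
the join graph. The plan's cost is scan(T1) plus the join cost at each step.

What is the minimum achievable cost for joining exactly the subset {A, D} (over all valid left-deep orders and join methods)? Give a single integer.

1360

Selinger DP over subsets of {A,D}:
  {D}: scan cost=120, card=120
  {A}: scan cost=80, card=80
  {AD}: card=1920; try (A,hash)→1360, (D,merge)→1680, (A,merge)→1720, (D,hash)→1840, (D,nl_idx)→2560, (A,nl_idx)→2880 …(+2); best=1360 via (A,hash)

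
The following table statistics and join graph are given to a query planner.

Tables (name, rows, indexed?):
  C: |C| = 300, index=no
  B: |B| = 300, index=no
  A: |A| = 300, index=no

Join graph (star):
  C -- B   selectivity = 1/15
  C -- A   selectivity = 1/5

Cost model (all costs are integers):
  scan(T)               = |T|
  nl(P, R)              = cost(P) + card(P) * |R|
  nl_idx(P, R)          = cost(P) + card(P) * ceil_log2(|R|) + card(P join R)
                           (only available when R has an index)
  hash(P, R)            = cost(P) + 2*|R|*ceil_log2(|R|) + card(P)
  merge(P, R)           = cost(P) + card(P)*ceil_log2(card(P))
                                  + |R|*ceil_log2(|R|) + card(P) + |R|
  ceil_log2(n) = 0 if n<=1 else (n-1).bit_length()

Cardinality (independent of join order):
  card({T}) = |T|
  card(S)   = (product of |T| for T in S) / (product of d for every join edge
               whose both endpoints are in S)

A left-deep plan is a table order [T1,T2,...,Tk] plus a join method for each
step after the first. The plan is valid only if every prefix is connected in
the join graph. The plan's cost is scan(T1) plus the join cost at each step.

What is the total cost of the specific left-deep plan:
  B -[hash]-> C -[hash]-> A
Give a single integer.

17400

step 1: scan B: cost=300, card=300
step 2: join C via hash
    card(P join C) = 300*300/(15) = 6000
    cost = 300 + 2*300*9 + 300 = 6000
step 3: join A via hash
    card(P join A) = 6000*300/(5) = 360000
    cost = 6000 + 2*300*9 + 6000 = 17400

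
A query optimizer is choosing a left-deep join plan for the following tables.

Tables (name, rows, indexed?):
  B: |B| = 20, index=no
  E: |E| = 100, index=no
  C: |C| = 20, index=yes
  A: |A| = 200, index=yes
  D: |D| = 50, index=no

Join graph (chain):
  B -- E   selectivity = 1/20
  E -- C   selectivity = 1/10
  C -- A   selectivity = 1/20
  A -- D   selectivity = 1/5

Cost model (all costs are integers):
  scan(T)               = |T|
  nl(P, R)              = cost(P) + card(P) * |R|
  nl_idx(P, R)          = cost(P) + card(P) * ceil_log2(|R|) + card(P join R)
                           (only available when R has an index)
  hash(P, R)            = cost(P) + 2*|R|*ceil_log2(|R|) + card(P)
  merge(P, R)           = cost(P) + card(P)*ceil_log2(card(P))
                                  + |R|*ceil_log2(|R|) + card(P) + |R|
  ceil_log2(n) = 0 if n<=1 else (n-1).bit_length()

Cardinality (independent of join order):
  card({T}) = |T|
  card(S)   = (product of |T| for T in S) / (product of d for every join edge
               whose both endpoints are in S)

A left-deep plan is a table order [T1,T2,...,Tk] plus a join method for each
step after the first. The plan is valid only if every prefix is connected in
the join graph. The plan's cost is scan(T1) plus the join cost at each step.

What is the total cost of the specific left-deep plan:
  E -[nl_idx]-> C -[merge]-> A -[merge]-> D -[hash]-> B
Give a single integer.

step 1: scan E: cost=100, card=100
step 2: join C via nl_idx
    card(P join C) = 100*20/(10) = 200
    cost = 100 + 100*5 + 200 = 800
step 3: join A via merge
    card(P join A) = 200*200/(20) = 2000
    cost = 800 + 200*8 + 200*8 + 200 + 200 = 4400
step 4: join D via merge
    card(P join D) = 2000*50/(5) = 20000
    cost = 4400 + 2000*11 + 50*6 + 2000 + 50 = 28750
step 5: join B via hash
    card(P join B) = 20000*20/(20) = 20000
    cost = 28750 + 2*20*5 + 20000 = 48950

48950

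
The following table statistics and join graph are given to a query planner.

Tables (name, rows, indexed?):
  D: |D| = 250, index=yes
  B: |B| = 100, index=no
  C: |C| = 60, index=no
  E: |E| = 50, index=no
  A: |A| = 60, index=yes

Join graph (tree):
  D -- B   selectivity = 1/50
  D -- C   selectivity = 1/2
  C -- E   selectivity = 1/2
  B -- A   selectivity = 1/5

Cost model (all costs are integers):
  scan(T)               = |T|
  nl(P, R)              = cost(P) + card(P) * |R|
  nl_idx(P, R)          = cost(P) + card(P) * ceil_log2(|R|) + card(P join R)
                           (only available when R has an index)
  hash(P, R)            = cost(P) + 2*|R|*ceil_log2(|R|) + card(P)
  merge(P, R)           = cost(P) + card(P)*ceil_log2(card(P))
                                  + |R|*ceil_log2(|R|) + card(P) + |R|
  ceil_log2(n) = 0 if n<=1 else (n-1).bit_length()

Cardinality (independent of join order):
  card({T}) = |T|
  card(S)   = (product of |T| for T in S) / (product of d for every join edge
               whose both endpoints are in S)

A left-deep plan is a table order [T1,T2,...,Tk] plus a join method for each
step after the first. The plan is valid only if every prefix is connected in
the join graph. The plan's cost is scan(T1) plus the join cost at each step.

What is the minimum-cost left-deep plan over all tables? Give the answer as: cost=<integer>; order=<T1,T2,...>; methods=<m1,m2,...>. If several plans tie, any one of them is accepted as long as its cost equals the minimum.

Selinger DP (subsets sized 1..n):
  {D}: scan cost=250, card=250
  {B}: scan cost=100, card=100
  {C}: scan cost=60, card=60
  {E}: scan cost=50, card=50
  {A}: scan cost=60, card=60
  {BD}: card=500; try (D,nl_idx)→1400, (B,hash)→1900, (D,merge)→3150, (B,merge)→3300, (D,hash)→4200, (D,nl)→25100 …(+1); best=1400 via (D,nl_idx)
  {CD}: card=7500; try (C,hash)→1220, (D,merge)→2730, (C,merge)→2920, (D,hash)→4120, (D,nl_idx)→8040, (D,nl)→15060 …(+1); best=1220 via (C,hash)
  {AB}: card=1200; try (A,hash)→920, (B,merge)→1280, (A,merge)→1320, (B,hash)→1520, (A,nl_idx)→1900, (B,nl)→6060 …(+1); best=920 via (A,hash)
  {CE}: card=1500; try (E,hash)→720, (C,hash)→820, (C,merge)→820, (E,merge)→830, (C,nl)→3050, (E,nl)→3060; best=720 via (E,hash)
  {BCD}: card=15000; try (C,hash)→2620, (C,merge)→6820, (B,hash)→10120, (C,nl)→31400, (B,merge)→107020, (B,nl)→751220; best=2620 via (C,hash)
  {ABD}: card=6000; try (A,hash)→2620, (D,hash)→6120, (A,merge)→6820, (A,nl_idx)→10400, (D,nl_idx)→16520, (D,merge)→17570 …(+2); best=2620 via (A,hash)
  {CDE}: card=187500; try (D,hash)→6220, (E,hash)→9320, (D,merge)→20970, (E,merge)→106570, (D,nl_idx)→200220, (D,nl)→375720 …(+1); best=6220 via (D,hash)
  {BCDE}: card=375000; try (E,hash)→18220, (B,hash)→195120, (E,merge)→227970, (E,nl)→752620, (B,merge)→3569520, (B,nl)→18756220; best=18220 via (E,hash)
  {ABCD}: card=180000; try (C,hash)→9340, (A,hash)→18340, (C,merge)→87040, (A,merge)→228040, (A,nl_idx)→272620, (C,nl)→362620 …(+1); best=9340 via (C,hash)
  {ABCDE}: card=4500000; try (E,hash)→189940, (A,hash)→393940, (E,merge)→3429690, (A,nl_idx)→6768220, (A,merge)→7518640, (E,nl)→9009340 …(+1); best=189940 via (E,hash)

cost=189940; order=B,D,A,C,E; methods=nl_idx,hash,hash,hash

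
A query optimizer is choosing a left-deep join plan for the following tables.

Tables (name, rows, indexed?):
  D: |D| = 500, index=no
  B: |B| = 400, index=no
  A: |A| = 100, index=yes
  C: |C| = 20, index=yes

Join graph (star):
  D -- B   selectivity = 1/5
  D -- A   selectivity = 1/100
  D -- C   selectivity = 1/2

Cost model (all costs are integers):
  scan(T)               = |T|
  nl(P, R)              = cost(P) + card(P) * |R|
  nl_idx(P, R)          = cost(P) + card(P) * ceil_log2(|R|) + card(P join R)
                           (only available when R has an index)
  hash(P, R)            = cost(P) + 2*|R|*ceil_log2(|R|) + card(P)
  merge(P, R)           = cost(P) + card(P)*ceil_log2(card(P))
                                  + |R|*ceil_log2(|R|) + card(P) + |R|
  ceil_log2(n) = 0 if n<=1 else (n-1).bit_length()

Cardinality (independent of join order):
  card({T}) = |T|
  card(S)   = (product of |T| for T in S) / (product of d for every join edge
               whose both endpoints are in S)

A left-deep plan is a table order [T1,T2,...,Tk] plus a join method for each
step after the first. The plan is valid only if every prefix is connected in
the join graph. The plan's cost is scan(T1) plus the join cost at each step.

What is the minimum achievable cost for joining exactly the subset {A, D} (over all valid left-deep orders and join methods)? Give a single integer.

Selinger DP over subsets of {A,D}:
  {D}: scan cost=500, card=500
  {A}: scan cost=100, card=100
  {AD}: card=500; try (A,hash)→2400, (A,nl_idx)→4500, (D,merge)→5900, (A,merge)→6300, (D,hash)→9200, (D,nl)→50100 …(+1); best=2400 via (A,hash)

2400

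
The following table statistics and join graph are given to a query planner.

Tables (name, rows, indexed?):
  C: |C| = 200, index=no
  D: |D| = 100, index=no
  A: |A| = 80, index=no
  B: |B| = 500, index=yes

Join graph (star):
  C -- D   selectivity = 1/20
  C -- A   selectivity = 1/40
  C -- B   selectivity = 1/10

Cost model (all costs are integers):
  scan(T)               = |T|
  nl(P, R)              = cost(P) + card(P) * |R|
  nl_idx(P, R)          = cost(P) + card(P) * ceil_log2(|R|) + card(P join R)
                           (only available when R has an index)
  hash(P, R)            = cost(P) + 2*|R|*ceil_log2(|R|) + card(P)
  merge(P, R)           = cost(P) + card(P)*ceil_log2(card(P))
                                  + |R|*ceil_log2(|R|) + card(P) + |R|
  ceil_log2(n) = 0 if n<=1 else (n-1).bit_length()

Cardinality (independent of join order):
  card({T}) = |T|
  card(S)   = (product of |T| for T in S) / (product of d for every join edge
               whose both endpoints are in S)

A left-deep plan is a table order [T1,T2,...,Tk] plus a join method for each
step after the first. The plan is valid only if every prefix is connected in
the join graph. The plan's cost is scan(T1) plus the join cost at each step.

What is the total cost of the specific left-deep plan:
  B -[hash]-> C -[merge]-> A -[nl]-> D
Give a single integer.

step 1: scan B: cost=500, card=500
step 2: join C via hash
    card(P join C) = 500*200/(10) = 10000
    cost = 500 + 2*200*8 + 500 = 4200
step 3: join A via merge
    card(P join A) = 10000*80/(40) = 20000
    cost = 4200 + 10000*14 + 80*7 + 10000 + 80 = 154840
step 4: join D via nl
    card(P join D) = 20000*100/(20) = 100000
    cost = 154840 + 20000*100 = 2154840

2154840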